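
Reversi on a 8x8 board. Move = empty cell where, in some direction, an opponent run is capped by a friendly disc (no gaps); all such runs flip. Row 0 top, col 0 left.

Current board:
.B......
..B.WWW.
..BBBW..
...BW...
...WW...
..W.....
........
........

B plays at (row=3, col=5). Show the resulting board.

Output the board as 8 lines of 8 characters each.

Answer: .B......
..B.WWW.
..BBBW..
...BBB..
...WW...
..W.....
........
........

Derivation:
Place B at (3,5); scan 8 dirs for brackets.
Dir NW: first cell 'B' (not opp) -> no flip
Dir N: opp run (2,5) (1,5), next='.' -> no flip
Dir NE: first cell '.' (not opp) -> no flip
Dir W: opp run (3,4) capped by B -> flip
Dir E: first cell '.' (not opp) -> no flip
Dir SW: opp run (4,4), next='.' -> no flip
Dir S: first cell '.' (not opp) -> no flip
Dir SE: first cell '.' (not opp) -> no flip
All flips: (3,4)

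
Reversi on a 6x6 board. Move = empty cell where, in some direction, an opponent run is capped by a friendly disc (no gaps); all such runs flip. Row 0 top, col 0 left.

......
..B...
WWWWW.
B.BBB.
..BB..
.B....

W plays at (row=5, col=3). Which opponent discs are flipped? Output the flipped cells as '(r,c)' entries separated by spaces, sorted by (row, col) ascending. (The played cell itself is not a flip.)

Answer: (3,3) (4,3)

Derivation:
Dir NW: opp run (4,2), next='.' -> no flip
Dir N: opp run (4,3) (3,3) capped by W -> flip
Dir NE: first cell '.' (not opp) -> no flip
Dir W: first cell '.' (not opp) -> no flip
Dir E: first cell '.' (not opp) -> no flip
Dir SW: edge -> no flip
Dir S: edge -> no flip
Dir SE: edge -> no flip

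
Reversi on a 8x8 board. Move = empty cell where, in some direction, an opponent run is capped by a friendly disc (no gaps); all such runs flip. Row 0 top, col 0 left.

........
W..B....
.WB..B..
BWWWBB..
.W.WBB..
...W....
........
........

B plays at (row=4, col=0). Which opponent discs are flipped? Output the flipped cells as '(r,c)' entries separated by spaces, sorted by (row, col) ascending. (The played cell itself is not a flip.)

Answer: (3,1)

Derivation:
Dir NW: edge -> no flip
Dir N: first cell 'B' (not opp) -> no flip
Dir NE: opp run (3,1) capped by B -> flip
Dir W: edge -> no flip
Dir E: opp run (4,1), next='.' -> no flip
Dir SW: edge -> no flip
Dir S: first cell '.' (not opp) -> no flip
Dir SE: first cell '.' (not opp) -> no flip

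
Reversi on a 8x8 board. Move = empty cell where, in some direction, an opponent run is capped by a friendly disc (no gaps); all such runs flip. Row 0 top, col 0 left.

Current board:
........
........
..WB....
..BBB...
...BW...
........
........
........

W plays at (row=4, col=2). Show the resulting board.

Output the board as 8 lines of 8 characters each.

Place W at (4,2); scan 8 dirs for brackets.
Dir NW: first cell '.' (not opp) -> no flip
Dir N: opp run (3,2) capped by W -> flip
Dir NE: opp run (3,3), next='.' -> no flip
Dir W: first cell '.' (not opp) -> no flip
Dir E: opp run (4,3) capped by W -> flip
Dir SW: first cell '.' (not opp) -> no flip
Dir S: first cell '.' (not opp) -> no flip
Dir SE: first cell '.' (not opp) -> no flip
All flips: (3,2) (4,3)

Answer: ........
........
..WB....
..WBB...
..WWW...
........
........
........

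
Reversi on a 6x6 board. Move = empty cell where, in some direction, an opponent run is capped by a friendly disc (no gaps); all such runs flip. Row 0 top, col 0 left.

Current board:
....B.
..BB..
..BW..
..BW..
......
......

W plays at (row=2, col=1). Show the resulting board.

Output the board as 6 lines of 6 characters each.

Place W at (2,1); scan 8 dirs for brackets.
Dir NW: first cell '.' (not opp) -> no flip
Dir N: first cell '.' (not opp) -> no flip
Dir NE: opp run (1,2), next='.' -> no flip
Dir W: first cell '.' (not opp) -> no flip
Dir E: opp run (2,2) capped by W -> flip
Dir SW: first cell '.' (not opp) -> no flip
Dir S: first cell '.' (not opp) -> no flip
Dir SE: opp run (3,2), next='.' -> no flip
All flips: (2,2)

Answer: ....B.
..BB..
.WWW..
..BW..
......
......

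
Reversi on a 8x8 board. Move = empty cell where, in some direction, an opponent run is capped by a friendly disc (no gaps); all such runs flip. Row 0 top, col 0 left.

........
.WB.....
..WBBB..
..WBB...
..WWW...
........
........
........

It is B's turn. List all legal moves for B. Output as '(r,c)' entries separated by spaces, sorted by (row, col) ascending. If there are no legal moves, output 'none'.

(0,0): flips 2 -> legal
(0,1): no bracket -> illegal
(0,2): no bracket -> illegal
(1,0): flips 1 -> legal
(1,3): no bracket -> illegal
(2,0): no bracket -> illegal
(2,1): flips 1 -> legal
(3,1): flips 1 -> legal
(3,5): no bracket -> illegal
(4,1): flips 1 -> legal
(4,5): no bracket -> illegal
(5,1): flips 1 -> legal
(5,2): flips 4 -> legal
(5,3): flips 1 -> legal
(5,4): flips 1 -> legal
(5,5): flips 1 -> legal

Answer: (0,0) (1,0) (2,1) (3,1) (4,1) (5,1) (5,2) (5,3) (5,4) (5,5)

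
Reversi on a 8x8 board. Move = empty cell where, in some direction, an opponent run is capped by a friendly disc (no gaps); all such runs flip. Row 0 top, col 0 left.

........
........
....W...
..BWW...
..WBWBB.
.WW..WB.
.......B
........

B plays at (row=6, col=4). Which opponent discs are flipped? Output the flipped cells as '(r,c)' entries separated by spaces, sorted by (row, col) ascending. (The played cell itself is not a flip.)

Answer: (5,5)

Derivation:
Dir NW: first cell '.' (not opp) -> no flip
Dir N: first cell '.' (not opp) -> no flip
Dir NE: opp run (5,5) capped by B -> flip
Dir W: first cell '.' (not opp) -> no flip
Dir E: first cell '.' (not opp) -> no flip
Dir SW: first cell '.' (not opp) -> no flip
Dir S: first cell '.' (not opp) -> no flip
Dir SE: first cell '.' (not opp) -> no flip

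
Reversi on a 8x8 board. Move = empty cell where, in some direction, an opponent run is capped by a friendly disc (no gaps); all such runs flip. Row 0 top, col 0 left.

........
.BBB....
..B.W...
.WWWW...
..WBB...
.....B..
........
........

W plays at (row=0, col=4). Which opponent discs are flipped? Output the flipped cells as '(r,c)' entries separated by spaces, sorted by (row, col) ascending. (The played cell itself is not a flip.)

Dir NW: edge -> no flip
Dir N: edge -> no flip
Dir NE: edge -> no flip
Dir W: first cell '.' (not opp) -> no flip
Dir E: first cell '.' (not opp) -> no flip
Dir SW: opp run (1,3) (2,2) capped by W -> flip
Dir S: first cell '.' (not opp) -> no flip
Dir SE: first cell '.' (not opp) -> no flip

Answer: (1,3) (2,2)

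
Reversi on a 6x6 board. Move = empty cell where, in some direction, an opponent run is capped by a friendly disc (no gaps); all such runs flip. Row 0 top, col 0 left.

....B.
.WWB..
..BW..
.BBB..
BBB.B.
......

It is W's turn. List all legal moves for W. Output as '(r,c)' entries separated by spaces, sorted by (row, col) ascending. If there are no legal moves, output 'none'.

Answer: (0,3) (1,4) (2,1) (4,3) (5,0) (5,2) (5,5)

Derivation:
(0,2): no bracket -> illegal
(0,3): flips 1 -> legal
(0,5): no bracket -> illegal
(1,4): flips 1 -> legal
(1,5): no bracket -> illegal
(2,0): no bracket -> illegal
(2,1): flips 1 -> legal
(2,4): no bracket -> illegal
(3,0): no bracket -> illegal
(3,4): no bracket -> illegal
(3,5): no bracket -> illegal
(4,3): flips 1 -> legal
(4,5): no bracket -> illegal
(5,0): flips 2 -> legal
(5,1): no bracket -> illegal
(5,2): flips 3 -> legal
(5,3): no bracket -> illegal
(5,4): no bracket -> illegal
(5,5): flips 3 -> legal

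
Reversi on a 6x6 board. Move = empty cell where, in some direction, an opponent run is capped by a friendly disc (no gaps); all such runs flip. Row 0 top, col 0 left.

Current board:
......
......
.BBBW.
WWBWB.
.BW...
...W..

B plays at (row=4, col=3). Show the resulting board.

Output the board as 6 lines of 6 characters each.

Answer: ......
......
.BBBW.
WWBBB.
.BBB..
...W..

Derivation:
Place B at (4,3); scan 8 dirs for brackets.
Dir NW: first cell 'B' (not opp) -> no flip
Dir N: opp run (3,3) capped by B -> flip
Dir NE: first cell 'B' (not opp) -> no flip
Dir W: opp run (4,2) capped by B -> flip
Dir E: first cell '.' (not opp) -> no flip
Dir SW: first cell '.' (not opp) -> no flip
Dir S: opp run (5,3), next=edge -> no flip
Dir SE: first cell '.' (not opp) -> no flip
All flips: (3,3) (4,2)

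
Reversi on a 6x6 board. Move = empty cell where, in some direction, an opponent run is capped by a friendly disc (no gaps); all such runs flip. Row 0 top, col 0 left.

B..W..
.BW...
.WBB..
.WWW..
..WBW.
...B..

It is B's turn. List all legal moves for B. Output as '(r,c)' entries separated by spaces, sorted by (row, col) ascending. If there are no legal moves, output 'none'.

(0,1): flips 1 -> legal
(0,2): flips 1 -> legal
(0,4): no bracket -> illegal
(1,0): flips 2 -> legal
(1,3): flips 1 -> legal
(1,4): no bracket -> illegal
(2,0): flips 3 -> legal
(2,4): no bracket -> illegal
(3,0): no bracket -> illegal
(3,4): no bracket -> illegal
(3,5): flips 1 -> legal
(4,0): flips 1 -> legal
(4,1): flips 4 -> legal
(4,5): flips 1 -> legal
(5,1): no bracket -> illegal
(5,2): flips 2 -> legal
(5,4): no bracket -> illegal
(5,5): flips 2 -> legal

Answer: (0,1) (0,2) (1,0) (1,3) (2,0) (3,5) (4,0) (4,1) (4,5) (5,2) (5,5)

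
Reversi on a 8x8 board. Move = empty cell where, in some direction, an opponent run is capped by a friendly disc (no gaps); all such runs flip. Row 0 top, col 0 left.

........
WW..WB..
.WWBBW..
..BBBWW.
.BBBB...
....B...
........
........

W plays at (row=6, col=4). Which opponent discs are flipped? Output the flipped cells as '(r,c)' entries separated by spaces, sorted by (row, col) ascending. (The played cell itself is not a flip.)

Dir NW: first cell '.' (not opp) -> no flip
Dir N: opp run (5,4) (4,4) (3,4) (2,4) capped by W -> flip
Dir NE: first cell '.' (not opp) -> no flip
Dir W: first cell '.' (not opp) -> no flip
Dir E: first cell '.' (not opp) -> no flip
Dir SW: first cell '.' (not opp) -> no flip
Dir S: first cell '.' (not opp) -> no flip
Dir SE: first cell '.' (not opp) -> no flip

Answer: (2,4) (3,4) (4,4) (5,4)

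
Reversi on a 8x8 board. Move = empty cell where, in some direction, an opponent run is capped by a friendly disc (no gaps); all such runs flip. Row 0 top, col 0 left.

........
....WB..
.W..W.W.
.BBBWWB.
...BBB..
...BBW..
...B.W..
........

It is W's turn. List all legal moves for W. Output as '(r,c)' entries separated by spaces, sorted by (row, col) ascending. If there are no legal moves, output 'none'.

Answer: (0,4) (0,6) (1,6) (2,2) (3,0) (3,7) (4,1) (4,2) (4,6) (5,2) (5,6) (6,2) (6,4)

Derivation:
(0,4): flips 1 -> legal
(0,5): no bracket -> illegal
(0,6): flips 1 -> legal
(1,6): flips 1 -> legal
(2,0): no bracket -> illegal
(2,2): flips 2 -> legal
(2,3): no bracket -> illegal
(2,5): no bracket -> illegal
(2,7): no bracket -> illegal
(3,0): flips 3 -> legal
(3,7): flips 1 -> legal
(4,0): no bracket -> illegal
(4,1): flips 1 -> legal
(4,2): flips 1 -> legal
(4,6): flips 1 -> legal
(4,7): no bracket -> illegal
(5,2): flips 3 -> legal
(5,6): flips 1 -> legal
(6,2): flips 2 -> legal
(6,4): flips 2 -> legal
(7,2): no bracket -> illegal
(7,3): no bracket -> illegal
(7,4): no bracket -> illegal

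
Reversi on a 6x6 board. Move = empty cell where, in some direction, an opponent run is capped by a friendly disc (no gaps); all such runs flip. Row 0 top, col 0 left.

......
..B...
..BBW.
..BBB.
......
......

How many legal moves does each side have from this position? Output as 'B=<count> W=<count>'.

Answer: B=3 W=3

Derivation:
-- B to move --
(1,3): no bracket -> illegal
(1,4): flips 1 -> legal
(1,5): flips 1 -> legal
(2,5): flips 1 -> legal
(3,5): no bracket -> illegal
B mobility = 3
-- W to move --
(0,1): no bracket -> illegal
(0,2): no bracket -> illegal
(0,3): no bracket -> illegal
(1,1): no bracket -> illegal
(1,3): no bracket -> illegal
(1,4): no bracket -> illegal
(2,1): flips 2 -> legal
(2,5): no bracket -> illegal
(3,1): no bracket -> illegal
(3,5): no bracket -> illegal
(4,1): no bracket -> illegal
(4,2): flips 1 -> legal
(4,3): no bracket -> illegal
(4,4): flips 1 -> legal
(4,5): no bracket -> illegal
W mobility = 3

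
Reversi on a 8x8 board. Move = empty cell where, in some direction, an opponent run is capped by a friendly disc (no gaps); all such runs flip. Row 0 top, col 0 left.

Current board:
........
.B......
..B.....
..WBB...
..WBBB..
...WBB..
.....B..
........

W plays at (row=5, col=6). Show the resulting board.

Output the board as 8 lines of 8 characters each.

Answer: ........
.B......
..B.....
..WBB...
..WBBB..
...WWWW.
.....B..
........

Derivation:
Place W at (5,6); scan 8 dirs for brackets.
Dir NW: opp run (4,5) (3,4), next='.' -> no flip
Dir N: first cell '.' (not opp) -> no flip
Dir NE: first cell '.' (not opp) -> no flip
Dir W: opp run (5,5) (5,4) capped by W -> flip
Dir E: first cell '.' (not opp) -> no flip
Dir SW: opp run (6,5), next='.' -> no flip
Dir S: first cell '.' (not opp) -> no flip
Dir SE: first cell '.' (not opp) -> no flip
All flips: (5,4) (5,5)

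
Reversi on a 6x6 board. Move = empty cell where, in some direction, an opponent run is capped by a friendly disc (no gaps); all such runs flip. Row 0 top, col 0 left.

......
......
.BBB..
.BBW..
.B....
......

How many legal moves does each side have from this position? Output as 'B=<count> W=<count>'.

-- B to move --
(2,4): no bracket -> illegal
(3,4): flips 1 -> legal
(4,2): no bracket -> illegal
(4,3): flips 1 -> legal
(4,4): flips 1 -> legal
B mobility = 3
-- W to move --
(1,0): no bracket -> illegal
(1,1): flips 1 -> legal
(1,2): no bracket -> illegal
(1,3): flips 1 -> legal
(1,4): no bracket -> illegal
(2,0): no bracket -> illegal
(2,4): no bracket -> illegal
(3,0): flips 2 -> legal
(3,4): no bracket -> illegal
(4,0): no bracket -> illegal
(4,2): no bracket -> illegal
(4,3): no bracket -> illegal
(5,0): no bracket -> illegal
(5,1): no bracket -> illegal
(5,2): no bracket -> illegal
W mobility = 3

Answer: B=3 W=3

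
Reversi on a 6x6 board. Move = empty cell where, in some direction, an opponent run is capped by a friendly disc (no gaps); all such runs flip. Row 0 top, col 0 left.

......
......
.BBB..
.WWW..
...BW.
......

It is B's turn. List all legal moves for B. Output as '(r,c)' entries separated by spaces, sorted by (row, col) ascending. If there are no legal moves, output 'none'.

(2,0): no bracket -> illegal
(2,4): no bracket -> illegal
(3,0): no bracket -> illegal
(3,4): no bracket -> illegal
(3,5): no bracket -> illegal
(4,0): flips 1 -> legal
(4,1): flips 2 -> legal
(4,2): flips 1 -> legal
(4,5): flips 1 -> legal
(5,3): no bracket -> illegal
(5,4): no bracket -> illegal
(5,5): flips 2 -> legal

Answer: (4,0) (4,1) (4,2) (4,5) (5,5)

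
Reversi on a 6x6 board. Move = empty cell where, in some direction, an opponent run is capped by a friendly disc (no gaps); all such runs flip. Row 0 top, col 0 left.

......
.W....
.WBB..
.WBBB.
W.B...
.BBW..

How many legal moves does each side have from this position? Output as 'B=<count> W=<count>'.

-- B to move --
(0,0): flips 1 -> legal
(0,1): no bracket -> illegal
(0,2): no bracket -> illegal
(1,0): flips 1 -> legal
(1,2): no bracket -> illegal
(2,0): flips 2 -> legal
(3,0): flips 1 -> legal
(4,1): no bracket -> illegal
(4,3): no bracket -> illegal
(4,4): no bracket -> illegal
(5,0): no bracket -> illegal
(5,4): flips 1 -> legal
B mobility = 5
-- W to move --
(1,2): no bracket -> illegal
(1,3): flips 1 -> legal
(1,4): no bracket -> illegal
(2,4): flips 2 -> legal
(2,5): no bracket -> illegal
(3,5): flips 3 -> legal
(4,1): no bracket -> illegal
(4,3): flips 1 -> legal
(4,4): flips 2 -> legal
(4,5): no bracket -> illegal
(5,0): flips 2 -> legal
W mobility = 6

Answer: B=5 W=6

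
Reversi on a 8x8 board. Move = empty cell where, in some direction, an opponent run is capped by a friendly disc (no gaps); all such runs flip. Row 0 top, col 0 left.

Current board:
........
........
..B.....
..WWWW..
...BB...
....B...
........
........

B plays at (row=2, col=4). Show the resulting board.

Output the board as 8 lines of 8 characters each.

Answer: ........
........
..B.B...
..WWBW..
...BB...
....B...
........
........

Derivation:
Place B at (2,4); scan 8 dirs for brackets.
Dir NW: first cell '.' (not opp) -> no flip
Dir N: first cell '.' (not opp) -> no flip
Dir NE: first cell '.' (not opp) -> no flip
Dir W: first cell '.' (not opp) -> no flip
Dir E: first cell '.' (not opp) -> no flip
Dir SW: opp run (3,3), next='.' -> no flip
Dir S: opp run (3,4) capped by B -> flip
Dir SE: opp run (3,5), next='.' -> no flip
All flips: (3,4)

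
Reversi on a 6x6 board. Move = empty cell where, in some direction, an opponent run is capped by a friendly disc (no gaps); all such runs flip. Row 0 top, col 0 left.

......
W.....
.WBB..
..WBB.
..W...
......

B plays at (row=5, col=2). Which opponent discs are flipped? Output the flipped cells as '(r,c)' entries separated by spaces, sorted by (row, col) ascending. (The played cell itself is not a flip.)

Dir NW: first cell '.' (not opp) -> no flip
Dir N: opp run (4,2) (3,2) capped by B -> flip
Dir NE: first cell '.' (not opp) -> no flip
Dir W: first cell '.' (not opp) -> no flip
Dir E: first cell '.' (not opp) -> no flip
Dir SW: edge -> no flip
Dir S: edge -> no flip
Dir SE: edge -> no flip

Answer: (3,2) (4,2)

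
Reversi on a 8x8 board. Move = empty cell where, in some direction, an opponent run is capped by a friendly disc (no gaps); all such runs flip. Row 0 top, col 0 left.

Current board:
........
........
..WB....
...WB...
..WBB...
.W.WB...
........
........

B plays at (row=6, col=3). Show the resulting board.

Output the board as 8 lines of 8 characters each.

Place B at (6,3); scan 8 dirs for brackets.
Dir NW: first cell '.' (not opp) -> no flip
Dir N: opp run (5,3) capped by B -> flip
Dir NE: first cell 'B' (not opp) -> no flip
Dir W: first cell '.' (not opp) -> no flip
Dir E: first cell '.' (not opp) -> no flip
Dir SW: first cell '.' (not opp) -> no flip
Dir S: first cell '.' (not opp) -> no flip
Dir SE: first cell '.' (not opp) -> no flip
All flips: (5,3)

Answer: ........
........
..WB....
...WB...
..WBB...
.W.BB...
...B....
........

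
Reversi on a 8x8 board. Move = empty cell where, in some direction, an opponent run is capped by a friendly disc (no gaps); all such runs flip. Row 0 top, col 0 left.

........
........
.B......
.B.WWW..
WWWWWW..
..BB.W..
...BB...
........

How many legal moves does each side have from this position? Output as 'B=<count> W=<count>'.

-- B to move --
(2,2): no bracket -> illegal
(2,3): flips 2 -> legal
(2,4): no bracket -> illegal
(2,5): flips 2 -> legal
(2,6): flips 2 -> legal
(3,0): flips 1 -> legal
(3,2): flips 1 -> legal
(3,6): no bracket -> illegal
(4,6): flips 1 -> legal
(5,0): no bracket -> illegal
(5,1): flips 1 -> legal
(5,4): no bracket -> illegal
(5,6): no bracket -> illegal
(6,5): no bracket -> illegal
(6,6): no bracket -> illegal
B mobility = 7
-- W to move --
(1,0): no bracket -> illegal
(1,1): flips 2 -> legal
(1,2): no bracket -> illegal
(2,0): flips 1 -> legal
(2,2): flips 1 -> legal
(3,0): no bracket -> illegal
(3,2): no bracket -> illegal
(5,1): no bracket -> illegal
(5,4): no bracket -> illegal
(6,1): flips 1 -> legal
(6,2): flips 2 -> legal
(6,5): no bracket -> illegal
(7,2): no bracket -> illegal
(7,3): flips 3 -> legal
(7,4): flips 2 -> legal
(7,5): flips 2 -> legal
W mobility = 8

Answer: B=7 W=8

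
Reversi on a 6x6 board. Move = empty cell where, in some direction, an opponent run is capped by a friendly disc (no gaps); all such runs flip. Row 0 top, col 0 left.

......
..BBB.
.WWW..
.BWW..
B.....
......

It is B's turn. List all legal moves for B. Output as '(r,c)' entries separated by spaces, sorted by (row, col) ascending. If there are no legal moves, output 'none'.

Answer: (1,1) (3,0) (3,4) (4,1) (4,2) (4,3)

Derivation:
(1,0): no bracket -> illegal
(1,1): flips 1 -> legal
(2,0): no bracket -> illegal
(2,4): no bracket -> illegal
(3,0): flips 1 -> legal
(3,4): flips 3 -> legal
(4,1): flips 2 -> legal
(4,2): flips 2 -> legal
(4,3): flips 2 -> legal
(4,4): no bracket -> illegal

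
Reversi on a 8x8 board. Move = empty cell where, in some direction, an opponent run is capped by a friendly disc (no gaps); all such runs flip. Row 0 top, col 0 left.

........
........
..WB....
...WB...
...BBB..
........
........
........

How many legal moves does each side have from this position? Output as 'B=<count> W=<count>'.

Answer: B=3 W=5

Derivation:
-- B to move --
(1,1): flips 2 -> legal
(1,2): no bracket -> illegal
(1,3): no bracket -> illegal
(2,1): flips 1 -> legal
(2,4): no bracket -> illegal
(3,1): no bracket -> illegal
(3,2): flips 1 -> legal
(4,2): no bracket -> illegal
B mobility = 3
-- W to move --
(1,2): no bracket -> illegal
(1,3): flips 1 -> legal
(1,4): no bracket -> illegal
(2,4): flips 1 -> legal
(2,5): no bracket -> illegal
(3,2): no bracket -> illegal
(3,5): flips 1 -> legal
(3,6): no bracket -> illegal
(4,2): no bracket -> illegal
(4,6): no bracket -> illegal
(5,2): no bracket -> illegal
(5,3): flips 1 -> legal
(5,4): no bracket -> illegal
(5,5): flips 1 -> legal
(5,6): no bracket -> illegal
W mobility = 5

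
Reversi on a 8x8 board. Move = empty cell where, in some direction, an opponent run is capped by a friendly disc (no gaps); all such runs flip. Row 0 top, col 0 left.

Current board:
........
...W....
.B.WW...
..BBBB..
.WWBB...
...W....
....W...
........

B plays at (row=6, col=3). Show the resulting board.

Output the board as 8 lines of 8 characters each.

Place B at (6,3); scan 8 dirs for brackets.
Dir NW: first cell '.' (not opp) -> no flip
Dir N: opp run (5,3) capped by B -> flip
Dir NE: first cell '.' (not opp) -> no flip
Dir W: first cell '.' (not opp) -> no flip
Dir E: opp run (6,4), next='.' -> no flip
Dir SW: first cell '.' (not opp) -> no flip
Dir S: first cell '.' (not opp) -> no flip
Dir SE: first cell '.' (not opp) -> no flip
All flips: (5,3)

Answer: ........
...W....
.B.WW...
..BBBB..
.WWBB...
...B....
...BW...
........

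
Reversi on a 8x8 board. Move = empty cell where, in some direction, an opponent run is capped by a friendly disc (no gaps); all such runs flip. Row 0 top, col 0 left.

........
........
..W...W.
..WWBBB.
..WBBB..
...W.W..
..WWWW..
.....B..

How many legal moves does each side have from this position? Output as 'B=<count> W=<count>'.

Answer: B=10 W=4

Derivation:
-- B to move --
(1,1): flips 2 -> legal
(1,2): no bracket -> illegal
(1,3): no bracket -> illegal
(1,5): no bracket -> illegal
(1,6): flips 1 -> legal
(1,7): flips 1 -> legal
(2,1): flips 1 -> legal
(2,3): flips 1 -> legal
(2,4): no bracket -> illegal
(2,5): no bracket -> illegal
(2,7): no bracket -> illegal
(3,1): flips 5 -> legal
(3,7): no bracket -> illegal
(4,1): flips 1 -> legal
(4,6): no bracket -> illegal
(5,1): no bracket -> illegal
(5,2): no bracket -> illegal
(5,4): no bracket -> illegal
(5,6): no bracket -> illegal
(6,1): no bracket -> illegal
(6,6): flips 1 -> legal
(7,1): flips 2 -> legal
(7,2): no bracket -> illegal
(7,3): flips 2 -> legal
(7,4): no bracket -> illegal
(7,6): no bracket -> illegal
B mobility = 10
-- W to move --
(2,3): no bracket -> illegal
(2,4): no bracket -> illegal
(2,5): flips 2 -> legal
(2,7): no bracket -> illegal
(3,7): flips 3 -> legal
(4,6): flips 4 -> legal
(4,7): no bracket -> illegal
(5,2): no bracket -> illegal
(5,4): flips 1 -> legal
(5,6): no bracket -> illegal
(6,6): no bracket -> illegal
(7,4): no bracket -> illegal
(7,6): no bracket -> illegal
W mobility = 4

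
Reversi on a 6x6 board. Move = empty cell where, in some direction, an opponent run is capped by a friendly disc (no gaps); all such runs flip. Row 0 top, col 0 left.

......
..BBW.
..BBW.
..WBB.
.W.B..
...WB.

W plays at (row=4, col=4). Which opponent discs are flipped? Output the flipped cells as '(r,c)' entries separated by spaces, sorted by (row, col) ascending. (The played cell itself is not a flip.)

Dir NW: opp run (3,3) (2,2), next='.' -> no flip
Dir N: opp run (3,4) capped by W -> flip
Dir NE: first cell '.' (not opp) -> no flip
Dir W: opp run (4,3), next='.' -> no flip
Dir E: first cell '.' (not opp) -> no flip
Dir SW: first cell 'W' (not opp) -> no flip
Dir S: opp run (5,4), next=edge -> no flip
Dir SE: first cell '.' (not opp) -> no flip

Answer: (3,4)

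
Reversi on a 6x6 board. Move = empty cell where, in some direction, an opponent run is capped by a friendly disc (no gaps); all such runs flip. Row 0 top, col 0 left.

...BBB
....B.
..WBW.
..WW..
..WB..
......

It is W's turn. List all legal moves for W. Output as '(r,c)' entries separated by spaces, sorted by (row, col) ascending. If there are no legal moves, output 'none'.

(0,2): no bracket -> illegal
(1,2): no bracket -> illegal
(1,3): flips 1 -> legal
(1,5): no bracket -> illegal
(2,5): no bracket -> illegal
(3,4): no bracket -> illegal
(4,4): flips 1 -> legal
(5,2): no bracket -> illegal
(5,3): flips 1 -> legal
(5,4): flips 1 -> legal

Answer: (1,3) (4,4) (5,3) (5,4)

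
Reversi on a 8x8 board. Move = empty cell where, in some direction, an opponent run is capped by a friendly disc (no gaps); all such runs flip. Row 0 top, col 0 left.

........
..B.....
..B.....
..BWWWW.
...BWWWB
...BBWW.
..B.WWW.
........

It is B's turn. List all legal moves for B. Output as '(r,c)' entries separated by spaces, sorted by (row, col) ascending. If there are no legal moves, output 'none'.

(2,3): flips 1 -> legal
(2,4): flips 2 -> legal
(2,5): flips 2 -> legal
(2,6): flips 2 -> legal
(2,7): flips 2 -> legal
(3,7): flips 4 -> legal
(4,2): no bracket -> illegal
(5,7): flips 2 -> legal
(6,3): no bracket -> illegal
(6,7): no bracket -> illegal
(7,3): no bracket -> illegal
(7,4): flips 3 -> legal
(7,5): flips 1 -> legal
(7,6): flips 1 -> legal
(7,7): flips 4 -> legal

Answer: (2,3) (2,4) (2,5) (2,6) (2,7) (3,7) (5,7) (7,4) (7,5) (7,6) (7,7)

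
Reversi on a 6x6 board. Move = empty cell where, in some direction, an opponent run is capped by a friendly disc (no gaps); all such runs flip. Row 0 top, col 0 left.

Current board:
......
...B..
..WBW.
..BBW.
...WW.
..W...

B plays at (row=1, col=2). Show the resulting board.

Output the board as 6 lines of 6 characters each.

Answer: ......
..BB..
..BBW.
..BBW.
...WW.
..W...

Derivation:
Place B at (1,2); scan 8 dirs for brackets.
Dir NW: first cell '.' (not opp) -> no flip
Dir N: first cell '.' (not opp) -> no flip
Dir NE: first cell '.' (not opp) -> no flip
Dir W: first cell '.' (not opp) -> no flip
Dir E: first cell 'B' (not opp) -> no flip
Dir SW: first cell '.' (not opp) -> no flip
Dir S: opp run (2,2) capped by B -> flip
Dir SE: first cell 'B' (not opp) -> no flip
All flips: (2,2)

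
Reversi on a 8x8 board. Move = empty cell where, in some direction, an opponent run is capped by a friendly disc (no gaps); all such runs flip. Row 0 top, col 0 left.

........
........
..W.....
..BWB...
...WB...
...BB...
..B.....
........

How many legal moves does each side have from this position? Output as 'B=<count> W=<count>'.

Answer: B=5 W=9

Derivation:
-- B to move --
(1,1): flips 2 -> legal
(1,2): flips 1 -> legal
(1,3): no bracket -> illegal
(2,1): no bracket -> illegal
(2,3): flips 2 -> legal
(2,4): no bracket -> illegal
(3,1): no bracket -> illegal
(4,2): flips 1 -> legal
(5,2): flips 1 -> legal
B mobility = 5
-- W to move --
(2,1): flips 1 -> legal
(2,3): no bracket -> illegal
(2,4): no bracket -> illegal
(2,5): flips 1 -> legal
(3,1): flips 1 -> legal
(3,5): flips 1 -> legal
(4,1): no bracket -> illegal
(4,2): flips 1 -> legal
(4,5): flips 1 -> legal
(5,1): no bracket -> illegal
(5,2): no bracket -> illegal
(5,5): flips 1 -> legal
(6,1): no bracket -> illegal
(6,3): flips 1 -> legal
(6,4): no bracket -> illegal
(6,5): flips 1 -> legal
(7,1): no bracket -> illegal
(7,2): no bracket -> illegal
(7,3): no bracket -> illegal
W mobility = 9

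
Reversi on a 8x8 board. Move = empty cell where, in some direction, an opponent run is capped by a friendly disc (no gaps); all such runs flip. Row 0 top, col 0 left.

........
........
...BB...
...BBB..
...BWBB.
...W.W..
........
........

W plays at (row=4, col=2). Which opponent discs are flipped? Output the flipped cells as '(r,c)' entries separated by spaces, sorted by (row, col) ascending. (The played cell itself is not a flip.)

Dir NW: first cell '.' (not opp) -> no flip
Dir N: first cell '.' (not opp) -> no flip
Dir NE: opp run (3,3) (2,4), next='.' -> no flip
Dir W: first cell '.' (not opp) -> no flip
Dir E: opp run (4,3) capped by W -> flip
Dir SW: first cell '.' (not opp) -> no flip
Dir S: first cell '.' (not opp) -> no flip
Dir SE: first cell 'W' (not opp) -> no flip

Answer: (4,3)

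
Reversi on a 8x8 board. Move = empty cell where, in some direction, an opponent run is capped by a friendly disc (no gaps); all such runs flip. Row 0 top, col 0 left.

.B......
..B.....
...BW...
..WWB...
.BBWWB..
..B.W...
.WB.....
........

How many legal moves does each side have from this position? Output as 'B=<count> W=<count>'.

Answer: B=10 W=12

Derivation:
-- B to move --
(1,3): no bracket -> illegal
(1,4): flips 1 -> legal
(1,5): flips 2 -> legal
(2,1): no bracket -> illegal
(2,2): flips 1 -> legal
(2,5): flips 1 -> legal
(3,1): flips 2 -> legal
(3,5): no bracket -> illegal
(5,0): no bracket -> illegal
(5,1): no bracket -> illegal
(5,3): flips 2 -> legal
(5,5): no bracket -> illegal
(6,0): flips 1 -> legal
(6,3): flips 1 -> legal
(6,4): flips 2 -> legal
(6,5): no bracket -> illegal
(7,0): flips 1 -> legal
(7,1): no bracket -> illegal
(7,2): no bracket -> illegal
B mobility = 10
-- W to move --
(0,0): no bracket -> illegal
(0,2): no bracket -> illegal
(0,3): no bracket -> illegal
(1,0): no bracket -> illegal
(1,1): no bracket -> illegal
(1,3): flips 1 -> legal
(1,4): flips 1 -> legal
(2,1): no bracket -> illegal
(2,2): flips 1 -> legal
(2,5): flips 1 -> legal
(3,0): no bracket -> illegal
(3,1): no bracket -> illegal
(3,5): flips 1 -> legal
(3,6): flips 1 -> legal
(4,0): flips 2 -> legal
(4,6): flips 1 -> legal
(5,0): flips 1 -> legal
(5,1): flips 1 -> legal
(5,3): no bracket -> illegal
(5,5): no bracket -> illegal
(5,6): no bracket -> illegal
(6,3): flips 1 -> legal
(7,1): no bracket -> illegal
(7,2): flips 3 -> legal
(7,3): no bracket -> illegal
W mobility = 12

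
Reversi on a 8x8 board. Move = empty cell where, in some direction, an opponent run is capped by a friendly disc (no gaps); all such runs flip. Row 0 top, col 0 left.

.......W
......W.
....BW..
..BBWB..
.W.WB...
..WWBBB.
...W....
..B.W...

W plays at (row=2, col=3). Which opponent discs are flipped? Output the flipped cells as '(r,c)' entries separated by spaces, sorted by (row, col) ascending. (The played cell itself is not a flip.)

Dir NW: first cell '.' (not opp) -> no flip
Dir N: first cell '.' (not opp) -> no flip
Dir NE: first cell '.' (not opp) -> no flip
Dir W: first cell '.' (not opp) -> no flip
Dir E: opp run (2,4) capped by W -> flip
Dir SW: opp run (3,2) capped by W -> flip
Dir S: opp run (3,3) capped by W -> flip
Dir SE: first cell 'W' (not opp) -> no flip

Answer: (2,4) (3,2) (3,3)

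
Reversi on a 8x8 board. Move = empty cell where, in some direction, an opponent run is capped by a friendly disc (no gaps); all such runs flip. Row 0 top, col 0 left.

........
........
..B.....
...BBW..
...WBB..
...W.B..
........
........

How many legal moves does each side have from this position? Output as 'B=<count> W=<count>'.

Answer: B=7 W=5

Derivation:
-- B to move --
(2,4): no bracket -> illegal
(2,5): flips 1 -> legal
(2,6): flips 1 -> legal
(3,2): no bracket -> illegal
(3,6): flips 1 -> legal
(4,2): flips 1 -> legal
(4,6): no bracket -> illegal
(5,2): flips 1 -> legal
(5,4): no bracket -> illegal
(6,2): flips 1 -> legal
(6,3): flips 2 -> legal
(6,4): no bracket -> illegal
B mobility = 7
-- W to move --
(1,1): no bracket -> illegal
(1,2): no bracket -> illegal
(1,3): no bracket -> illegal
(2,1): no bracket -> illegal
(2,3): flips 1 -> legal
(2,4): no bracket -> illegal
(2,5): flips 1 -> legal
(3,1): no bracket -> illegal
(3,2): flips 2 -> legal
(3,6): no bracket -> illegal
(4,2): no bracket -> illegal
(4,6): flips 2 -> legal
(5,4): no bracket -> illegal
(5,6): no bracket -> illegal
(6,4): no bracket -> illegal
(6,5): flips 2 -> legal
(6,6): no bracket -> illegal
W mobility = 5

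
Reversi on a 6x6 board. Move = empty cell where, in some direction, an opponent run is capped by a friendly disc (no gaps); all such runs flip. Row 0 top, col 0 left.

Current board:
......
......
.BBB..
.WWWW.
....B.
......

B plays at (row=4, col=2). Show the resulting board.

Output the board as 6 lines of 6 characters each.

Answer: ......
......
.BBB..
.WBWW.
..B.B.
......

Derivation:
Place B at (4,2); scan 8 dirs for brackets.
Dir NW: opp run (3,1), next='.' -> no flip
Dir N: opp run (3,2) capped by B -> flip
Dir NE: opp run (3,3), next='.' -> no flip
Dir W: first cell '.' (not opp) -> no flip
Dir E: first cell '.' (not opp) -> no flip
Dir SW: first cell '.' (not opp) -> no flip
Dir S: first cell '.' (not opp) -> no flip
Dir SE: first cell '.' (not opp) -> no flip
All flips: (3,2)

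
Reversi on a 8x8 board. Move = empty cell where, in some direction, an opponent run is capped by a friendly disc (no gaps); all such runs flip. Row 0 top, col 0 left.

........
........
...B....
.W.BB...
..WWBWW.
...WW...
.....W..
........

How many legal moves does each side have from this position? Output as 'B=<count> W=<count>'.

-- B to move --
(2,0): no bracket -> illegal
(2,1): no bracket -> illegal
(2,2): no bracket -> illegal
(3,0): no bracket -> illegal
(3,2): no bracket -> illegal
(3,5): no bracket -> illegal
(3,6): no bracket -> illegal
(3,7): no bracket -> illegal
(4,0): no bracket -> illegal
(4,1): flips 2 -> legal
(4,7): flips 2 -> legal
(5,1): flips 1 -> legal
(5,2): flips 1 -> legal
(5,5): no bracket -> illegal
(5,6): flips 1 -> legal
(5,7): no bracket -> illegal
(6,2): flips 1 -> legal
(6,3): flips 2 -> legal
(6,4): flips 1 -> legal
(6,6): no bracket -> illegal
(7,4): no bracket -> illegal
(7,5): no bracket -> illegal
(7,6): no bracket -> illegal
B mobility = 8
-- W to move --
(1,2): flips 2 -> legal
(1,3): flips 2 -> legal
(1,4): no bracket -> illegal
(2,2): no bracket -> illegal
(2,4): flips 3 -> legal
(2,5): flips 1 -> legal
(3,2): no bracket -> illegal
(3,5): flips 1 -> legal
(5,5): no bracket -> illegal
W mobility = 5

Answer: B=8 W=5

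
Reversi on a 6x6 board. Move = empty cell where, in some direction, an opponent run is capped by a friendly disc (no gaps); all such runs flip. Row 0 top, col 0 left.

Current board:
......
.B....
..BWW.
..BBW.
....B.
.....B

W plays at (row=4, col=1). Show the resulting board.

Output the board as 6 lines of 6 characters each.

Place W at (4,1); scan 8 dirs for brackets.
Dir NW: first cell '.' (not opp) -> no flip
Dir N: first cell '.' (not opp) -> no flip
Dir NE: opp run (3,2) capped by W -> flip
Dir W: first cell '.' (not opp) -> no flip
Dir E: first cell '.' (not opp) -> no flip
Dir SW: first cell '.' (not opp) -> no flip
Dir S: first cell '.' (not opp) -> no flip
Dir SE: first cell '.' (not opp) -> no flip
All flips: (3,2)

Answer: ......
.B....
..BWW.
..WBW.
.W..B.
.....B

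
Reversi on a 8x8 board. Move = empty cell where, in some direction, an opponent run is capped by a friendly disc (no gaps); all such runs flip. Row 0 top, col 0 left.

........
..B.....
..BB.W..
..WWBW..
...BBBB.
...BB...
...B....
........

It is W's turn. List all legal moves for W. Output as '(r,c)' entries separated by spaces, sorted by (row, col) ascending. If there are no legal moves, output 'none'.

Answer: (0,2) (1,1) (1,3) (1,4) (5,2) (5,5) (5,7) (6,2) (6,5) (7,3)

Derivation:
(0,1): no bracket -> illegal
(0,2): flips 2 -> legal
(0,3): no bracket -> illegal
(1,1): flips 1 -> legal
(1,3): flips 1 -> legal
(1,4): flips 1 -> legal
(2,1): no bracket -> illegal
(2,4): no bracket -> illegal
(3,1): no bracket -> illegal
(3,6): no bracket -> illegal
(3,7): no bracket -> illegal
(4,2): no bracket -> illegal
(4,7): no bracket -> illegal
(5,2): flips 2 -> legal
(5,5): flips 2 -> legal
(5,6): no bracket -> illegal
(5,7): flips 1 -> legal
(6,2): flips 2 -> legal
(6,4): no bracket -> illegal
(6,5): flips 2 -> legal
(7,2): no bracket -> illegal
(7,3): flips 3 -> legal
(7,4): no bracket -> illegal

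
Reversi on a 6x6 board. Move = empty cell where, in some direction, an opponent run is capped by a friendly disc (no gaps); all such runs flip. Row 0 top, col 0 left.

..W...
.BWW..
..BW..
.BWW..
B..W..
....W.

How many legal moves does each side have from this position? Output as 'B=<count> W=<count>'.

-- B to move --
(0,1): no bracket -> illegal
(0,3): no bracket -> illegal
(0,4): flips 1 -> legal
(1,4): flips 2 -> legal
(2,1): no bracket -> illegal
(2,4): flips 1 -> legal
(3,4): flips 2 -> legal
(4,1): no bracket -> illegal
(4,2): flips 1 -> legal
(4,4): flips 1 -> legal
(4,5): no bracket -> illegal
(5,2): no bracket -> illegal
(5,3): no bracket -> illegal
(5,5): no bracket -> illegal
B mobility = 6
-- W to move --
(0,0): flips 2 -> legal
(0,1): no bracket -> illegal
(1,0): flips 1 -> legal
(2,0): flips 1 -> legal
(2,1): flips 1 -> legal
(3,0): flips 1 -> legal
(4,1): no bracket -> illegal
(4,2): no bracket -> illegal
(5,0): no bracket -> illegal
(5,1): no bracket -> illegal
W mobility = 5

Answer: B=6 W=5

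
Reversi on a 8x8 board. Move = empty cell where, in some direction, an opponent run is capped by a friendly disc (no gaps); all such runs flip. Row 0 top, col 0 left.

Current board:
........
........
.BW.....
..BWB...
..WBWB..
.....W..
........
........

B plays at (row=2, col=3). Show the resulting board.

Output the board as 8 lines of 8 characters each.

Place B at (2,3); scan 8 dirs for brackets.
Dir NW: first cell '.' (not opp) -> no flip
Dir N: first cell '.' (not opp) -> no flip
Dir NE: first cell '.' (not opp) -> no flip
Dir W: opp run (2,2) capped by B -> flip
Dir E: first cell '.' (not opp) -> no flip
Dir SW: first cell 'B' (not opp) -> no flip
Dir S: opp run (3,3) capped by B -> flip
Dir SE: first cell 'B' (not opp) -> no flip
All flips: (2,2) (3,3)

Answer: ........
........
.BBB....
..BBB...
..WBWB..
.....W..
........
........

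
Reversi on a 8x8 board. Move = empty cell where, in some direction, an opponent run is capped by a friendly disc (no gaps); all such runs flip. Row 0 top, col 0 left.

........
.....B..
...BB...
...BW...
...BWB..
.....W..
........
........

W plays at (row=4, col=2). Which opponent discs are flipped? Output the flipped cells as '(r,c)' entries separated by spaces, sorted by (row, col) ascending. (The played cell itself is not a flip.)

Dir NW: first cell '.' (not opp) -> no flip
Dir N: first cell '.' (not opp) -> no flip
Dir NE: opp run (3,3) (2,4) (1,5), next='.' -> no flip
Dir W: first cell '.' (not opp) -> no flip
Dir E: opp run (4,3) capped by W -> flip
Dir SW: first cell '.' (not opp) -> no flip
Dir S: first cell '.' (not opp) -> no flip
Dir SE: first cell '.' (not opp) -> no flip

Answer: (4,3)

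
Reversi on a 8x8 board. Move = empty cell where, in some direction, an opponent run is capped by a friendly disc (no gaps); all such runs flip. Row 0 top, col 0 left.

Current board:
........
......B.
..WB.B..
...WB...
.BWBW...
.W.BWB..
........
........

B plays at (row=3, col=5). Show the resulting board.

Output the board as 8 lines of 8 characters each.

Answer: ........
......B.
..WB.B..
...WBB..
.BWBB...
.W.BWB..
........
........

Derivation:
Place B at (3,5); scan 8 dirs for brackets.
Dir NW: first cell '.' (not opp) -> no flip
Dir N: first cell 'B' (not opp) -> no flip
Dir NE: first cell '.' (not opp) -> no flip
Dir W: first cell 'B' (not opp) -> no flip
Dir E: first cell '.' (not opp) -> no flip
Dir SW: opp run (4,4) capped by B -> flip
Dir S: first cell '.' (not opp) -> no flip
Dir SE: first cell '.' (not opp) -> no flip
All flips: (4,4)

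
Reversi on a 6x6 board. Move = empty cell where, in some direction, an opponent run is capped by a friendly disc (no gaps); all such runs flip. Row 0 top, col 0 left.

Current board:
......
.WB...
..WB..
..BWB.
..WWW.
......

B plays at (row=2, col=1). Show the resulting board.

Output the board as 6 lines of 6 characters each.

Answer: ......
.WB...
.BBB..
..BWB.
..WWW.
......

Derivation:
Place B at (2,1); scan 8 dirs for brackets.
Dir NW: first cell '.' (not opp) -> no flip
Dir N: opp run (1,1), next='.' -> no flip
Dir NE: first cell 'B' (not opp) -> no flip
Dir W: first cell '.' (not opp) -> no flip
Dir E: opp run (2,2) capped by B -> flip
Dir SW: first cell '.' (not opp) -> no flip
Dir S: first cell '.' (not opp) -> no flip
Dir SE: first cell 'B' (not opp) -> no flip
All flips: (2,2)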